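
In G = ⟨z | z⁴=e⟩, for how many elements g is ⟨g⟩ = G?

G is cyclic of order 4. An element generates G iff its order is 4, and a cyclic group of order 4 has exactly φ(4) = 2 such elements.

Answer: 2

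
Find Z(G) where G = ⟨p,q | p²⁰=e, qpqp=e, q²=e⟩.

An element z ∈ Z(G) iff z commutes with every generator.
For example p¹⁰ is central: (p¹⁰)·p = p¹¹ = p·(p¹⁰); (p¹⁰)·q = p¹⁰q = q·(p¹⁰).
Whereas p ∉ Z(G) since p·q = pq ≠ p¹⁹q = q·p.
Checking each of the 40 elements this way gives Z(G) = {e, p¹⁰}, of order 2.

Answer: {e, p¹⁰}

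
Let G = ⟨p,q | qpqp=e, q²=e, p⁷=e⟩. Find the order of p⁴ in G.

Compute successive powers until reaching e:
  (p⁴)¹ = p⁴, (p⁴)² = p, (p⁴)³ = p⁵, (p⁴)⁴ = p², (p⁴)⁵ = p⁶, (p⁴)⁶ = p³, (p⁴)⁷ = e.
The smallest positive k with (p⁴)ᵏ = e is 7.

Answer: 7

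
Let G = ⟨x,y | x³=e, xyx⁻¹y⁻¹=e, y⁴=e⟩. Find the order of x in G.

Compute successive powers until reaching e:
  x¹ = x, x² = x², x³ = e.
The smallest positive k with xᵏ = e is 3.

Answer: 3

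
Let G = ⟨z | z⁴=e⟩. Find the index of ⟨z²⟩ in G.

First find ord(z²) by computing successive powers:
  (z²)¹ = z², (z²)² = e.
So |⟨z²⟩| = ord(z²) = 2. With |G| = 4, by Lagrange [G : ⟨z²⟩] = 4/2 = 2.

Answer: 2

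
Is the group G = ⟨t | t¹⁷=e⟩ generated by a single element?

|G| = 17. The element t has order 17 (its powers give 17 distinct elements), so ⟨t⟩ = G and G is cyclic.

Answer: Yes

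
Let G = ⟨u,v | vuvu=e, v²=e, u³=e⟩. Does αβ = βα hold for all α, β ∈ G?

u·v = uv but v·u = u²v, so u·v ≠ v·u and G is not abelian.

Answer: No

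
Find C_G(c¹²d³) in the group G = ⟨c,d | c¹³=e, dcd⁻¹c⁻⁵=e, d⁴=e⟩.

⟨c¹²d³⟩ ⊆ C_G(c¹²d³) since powers of c¹²d³ commute with c¹²d³; so |C_G(c¹²d³)| ≥ |⟨c¹²d³⟩| = 4.
By orbit–stabilizer, |C_G(c¹²d³)| = |G| / |conj. class of c¹²d³| = 52 / 13 = 4.
The 4 elements commuting with c¹²d³ are {e, c⁵d, c⁴d², c¹²d³}.

Answer: {e, c⁵d, c⁴d², c¹²d³}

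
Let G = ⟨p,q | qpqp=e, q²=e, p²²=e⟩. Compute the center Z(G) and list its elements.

An element z ∈ Z(G) iff z commutes with every generator.
For example p¹¹ is central: (p¹¹)·p = p¹² = p·(p¹¹); (p¹¹)·q = p¹¹q = q·(p¹¹).
Whereas p ∉ Z(G) since p·q = pq ≠ p²¹q = q·p.
Checking each of the 44 elements this way gives Z(G) = {e, p¹¹}, of order 2.

Answer: {e, p¹¹}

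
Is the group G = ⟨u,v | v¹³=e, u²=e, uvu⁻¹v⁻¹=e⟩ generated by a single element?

|G| = 26. The element uv has order 26 (its powers give 26 distinct elements), so ⟨uv⟩ = G and G is cyclic.

Answer: Yes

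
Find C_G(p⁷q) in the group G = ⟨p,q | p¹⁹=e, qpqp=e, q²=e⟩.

⟨p⁷q⟩ ⊆ C_G(p⁷q) since powers of p⁷q commute with p⁷q; so |C_G(p⁷q)| ≥ |⟨p⁷q⟩| = 2.
By orbit–stabilizer, |C_G(p⁷q)| = |G| / |conj. class of p⁷q| = 38 / 19 = 2.
The 2 elements commuting with p⁷q are {e, p⁷q}.

Answer: {e, p⁷q}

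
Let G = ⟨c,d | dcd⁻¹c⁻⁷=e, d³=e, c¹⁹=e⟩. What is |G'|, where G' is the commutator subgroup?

G' = [G, G] is generated by all commutators. The generator-pair commutators are: [c, d] = c¹³.
The subgroup they normally generate is {e, c, c², c³, c⁴, c⁵, c⁶, c⁷, c⁸, c⁹, c¹⁰, c¹¹, c¹², c¹³, c¹⁴, c¹⁵, c¹⁶, c¹⁷, c¹⁸}, of order 19.
Check: |G/G'| = 57/19 = 3 is the order of the abelianisation.

Answer: 19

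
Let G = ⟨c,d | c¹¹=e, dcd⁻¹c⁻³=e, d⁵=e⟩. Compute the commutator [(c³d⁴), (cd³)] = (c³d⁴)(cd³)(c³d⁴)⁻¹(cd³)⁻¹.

[(c³d⁴), (cd³)] = (c³d⁴)·(cd³)·(c³d⁴)⁻¹·(cd³)⁻¹.
  (c³d⁴) · (cd³) = c⁷d²
  (c⁷d²) · (c²d) = c³d³
  (c³d³) · (c²d²) = c²

Answer: c²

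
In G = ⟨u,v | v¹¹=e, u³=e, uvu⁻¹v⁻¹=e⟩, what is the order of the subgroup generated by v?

|⟨v⟩| equals the order of v. Compute successive powers until reaching e:
  v¹ = v, v² = v², v³ = v³, v⁴ = v⁴, v⁵ = v⁵, v⁶ = v⁶, v⁷ = v⁷, v⁸ = v⁸, v⁹ = v⁹, v¹⁰ = v¹⁰, v¹¹ = e.
The smallest positive k with vᵏ = e is 11, so |⟨v⟩| = 11.

Answer: 11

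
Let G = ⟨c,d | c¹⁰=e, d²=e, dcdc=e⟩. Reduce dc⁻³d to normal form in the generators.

Multiply left to right, reducing at each step:
  d · c⁻³ = c³d
  (c³d) · d = c³

Answer: c³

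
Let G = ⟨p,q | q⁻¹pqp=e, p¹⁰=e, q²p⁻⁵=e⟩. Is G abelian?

p·q = pq but q·p = p⁴q⁻¹, so p·q ≠ q·p and G is not abelian.

Answer: No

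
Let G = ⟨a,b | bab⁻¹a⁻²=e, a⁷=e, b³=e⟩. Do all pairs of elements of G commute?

a·b = ab but b·a = a²b, so a·b ≠ b·a and G is not abelian.

Answer: No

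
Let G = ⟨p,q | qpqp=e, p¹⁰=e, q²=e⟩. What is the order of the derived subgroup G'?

G' = [G, G] is generated by all commutators. The generator-pair commutators are: [p, q] = p².
The subgroup they normally generate is {e, p², p⁴, p⁶, p⁸}, of order 5.
Check: |G/G'| = 20/5 = 4 is the order of the abelianisation.

Answer: 5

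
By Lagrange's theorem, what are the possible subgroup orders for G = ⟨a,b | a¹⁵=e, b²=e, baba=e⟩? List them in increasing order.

|G| = 30 = 2 · 3 · 5. By Lagrange's theorem the order of any subgroup divides 30; the divisors of 30 are 1, 2, 3, 5, 6, 10, 15, 30.

Answer: 1, 2, 3, 5, 6, 10, 15, 30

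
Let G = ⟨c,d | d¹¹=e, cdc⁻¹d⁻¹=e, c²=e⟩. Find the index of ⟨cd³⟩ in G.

First find ord(cd³) by computing successive powers:
  (cd³)¹ = cd³, (cd³)² = d⁶, (cd³)³ = cd⁹, (cd³)⁴ = d, (cd³)⁵ = cd⁴, (cd³)⁶ = d⁷, (cd³)⁷ = cd¹⁰, (cd³)⁸ = d², (cd³)⁹ = cd⁵, (cd³)¹⁰ = d⁸, (cd³)¹¹ = c, (cd³)¹² = d³, (cd³)¹³ = cd⁶, (cd³)¹⁴ = d⁹, (cd³)¹⁵ = cd, (cd³)¹⁶ = d⁴, (cd³)¹⁷ = cd⁷, (cd³)¹⁸ = d¹⁰, (cd³)¹⁹ = cd², (cd³)²⁰ = d⁵, (cd³)²¹ = cd⁸, (cd³)²² = e.
So |⟨cd³⟩| = ord(cd³) = 22. With |G| = 22, by Lagrange [G : ⟨cd³⟩] = 22/22 = 1.

Answer: 1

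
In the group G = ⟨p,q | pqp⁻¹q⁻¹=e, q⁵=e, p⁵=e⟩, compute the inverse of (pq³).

The order of (pq³) is 5 (smallest k with (pq³)ᵏ = e), so (pq³)⁻¹ = (pq³)⁴ = p⁴q².
Check: (pq³) · (p⁴q²) → (pq³) · p⁴ = q³;   (q³) · q² = e, giving e as required.

Answer: p⁴q²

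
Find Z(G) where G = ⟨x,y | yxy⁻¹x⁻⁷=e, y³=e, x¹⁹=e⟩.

An element z ∈ Z(G) iff z commutes with every generator.
For example e is central: e·x = x = x·e; e·y = y = y·e.
Whereas x ∉ Z(G) since x·y = xy ≠ x⁷y = y·x.
Checking each of the 57 elements this way gives Z(G) = {e}, of order 1.

Answer: {e}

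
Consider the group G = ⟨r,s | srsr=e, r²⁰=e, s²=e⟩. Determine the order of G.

Enumerate words in the generators, reducing via the relations: the distinct elements are
  {e, r, s, rs, r², r³, r⁴, r⁵, r⁶, r⁷, r⁸, r⁹, r²s, r³s, r¹², r¹³, r¹¹, r¹⁰, r¹⁴, r¹⁵, r¹⁶, r¹⁷, r¹⁸, r¹⁹, r⁴s, r⁵s, r⁶s, r⁷s, r⁸s, r⁹s, r¹²s, r¹³s, r¹¹s, r¹⁰s, r¹⁴s, r¹⁵s, r¹⁶s, r¹⁷s, r¹⁸s, r¹⁹s}.
No further products give new elements, so |G| = 40.

Answer: 40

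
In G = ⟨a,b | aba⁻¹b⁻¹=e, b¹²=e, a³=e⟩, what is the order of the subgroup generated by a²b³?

|⟨a²b³⟩| equals the order of a²b³. Compute successive powers until reaching e:
  (a²b³)¹ = a²b³, (a²b³)² = ab⁶, (a²b³)³ = b⁹, (a²b³)⁴ = a², (a²b³)⁵ = ab³, (a²b³)⁶ = b⁶, (a²b³)⁷ = a²b⁹, (a²b³)⁸ = a, (a²b³)⁹ = b³, (a²b³)¹⁰ = a²b⁶, (a²b³)¹¹ = ab⁹, (a²b³)¹² = e.
The smallest positive k with (a²b³)ᵏ = e is 12, so |⟨a²b³⟩| = 12.

Answer: 12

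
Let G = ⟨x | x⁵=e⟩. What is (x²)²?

Compute successive powers of (x²), reducing at each step:
  (x²)²: (x²) · x² = x⁴

Answer: x⁴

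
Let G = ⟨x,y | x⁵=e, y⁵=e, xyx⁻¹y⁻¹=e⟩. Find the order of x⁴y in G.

Compute successive powers until reaching e:
  (x⁴y)¹ = x⁴y, (x⁴y)² = x³y², (x⁴y)³ = x²y³, (x⁴y)⁴ = xy⁴, (x⁴y)⁵ = e.
The smallest positive k with (x⁴y)ᵏ = e is 5.

Answer: 5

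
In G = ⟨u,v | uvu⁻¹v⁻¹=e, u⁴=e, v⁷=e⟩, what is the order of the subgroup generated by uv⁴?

|⟨uv⁴⟩| equals the order of uv⁴. Compute successive powers until reaching e:
  (uv⁴)¹ = uv⁴, (uv⁴)² = u²v, (uv⁴)³ = u³v⁵, (uv⁴)⁴ = v², (uv⁴)⁵ = uv⁶, (uv⁴)⁶ = u²v³, (uv⁴)⁷ = u³, (uv⁴)⁸ = v⁴, (uv⁴)⁹ = uv, (uv⁴)¹⁰ = u²v⁵, (uv⁴)¹¹ = u³v², (uv⁴)¹² = v⁶, (uv⁴)¹³ = uv³, (uv⁴)¹⁴ = u², (uv⁴)¹⁵ = u³v⁴, (uv⁴)¹⁶ = v, (uv⁴)¹⁷ = uv⁵, (uv⁴)¹⁸ = u²v², (uv⁴)¹⁹ = u³v⁶, (uv⁴)²⁰ = v³, (uv⁴)²¹ = u, (uv⁴)²² = u²v⁴, (uv⁴)²³ = u³v, (uv⁴)²⁴ = v⁵, (uv⁴)²⁵ = uv², (uv⁴)²⁶ = u²v⁶, (uv⁴)²⁷ = u³v³, (uv⁴)²⁸ = e.
The smallest positive k with (uv⁴)ᵏ = e is 28, so |⟨uv⁴⟩| = 28.

Answer: 28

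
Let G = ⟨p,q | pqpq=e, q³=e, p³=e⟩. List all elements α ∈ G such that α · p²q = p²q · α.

⟨p²q⟩ ⊆ C_G(p²q) since powers of p²q commute with p²q; so |C_G(p²q)| ≥ |⟨p²q⟩| = 3.
By orbit–stabilizer, |C_G(p²q)| = |G| / |conj. class of p²q| = 12 / 4 = 3.
The 3 elements commuting with p²q are {e, p²q, q²p}.

Answer: {e, p²q, q²p}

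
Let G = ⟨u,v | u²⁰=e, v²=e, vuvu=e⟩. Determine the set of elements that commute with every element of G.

An element z ∈ Z(G) iff z commutes with every generator.
For example u¹⁰ is central: (u¹⁰)·u = u¹¹ = u·(u¹⁰); (u¹⁰)·v = u¹⁰v = v·(u¹⁰).
Whereas u ∉ Z(G) since u·v = uv ≠ u¹⁹v = v·u.
Checking each of the 40 elements this way gives Z(G) = {e, u¹⁰}, of order 2.

Answer: {e, u¹⁰}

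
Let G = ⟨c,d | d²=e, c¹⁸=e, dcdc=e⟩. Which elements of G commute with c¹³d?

⟨c¹³d⟩ ⊆ C_G(c¹³d) since powers of c¹³d commute with c¹³d; so |C_G(c¹³d)| ≥ |⟨c¹³d⟩| = 2.
By orbit–stabilizer, |C_G(c¹³d)| = |G| / |conj. class of c¹³d| = 36 / 9 = 4.
The 4 elements commuting with c¹³d are {e, c⁹, c⁴d, c¹³d}.

Answer: {e, c⁹, c⁴d, c¹³d}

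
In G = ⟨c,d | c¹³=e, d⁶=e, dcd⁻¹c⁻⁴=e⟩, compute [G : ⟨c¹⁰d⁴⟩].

First find ord(c¹⁰d⁴) by computing successive powers:
  (c¹⁰d⁴)¹ = c¹⁰d⁴, (c¹⁰d⁴)² = c⁹d², (c¹⁰d⁴)³ = e.
So |⟨c¹⁰d⁴⟩| = ord(c¹⁰d⁴) = 3. With |G| = 78, by Lagrange [G : ⟨c¹⁰d⁴⟩] = 78/3 = 26.

Answer: 26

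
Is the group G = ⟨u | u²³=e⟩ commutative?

G has a single generator, so G is cyclic and hence abelian.

Answer: Yes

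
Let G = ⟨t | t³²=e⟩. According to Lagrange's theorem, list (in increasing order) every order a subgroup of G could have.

|G| = 32 = 2⁵. By Lagrange's theorem the order of any subgroup divides 32; the divisors of 32 are 1, 2, 4, 8, 16, 32.

Answer: 1, 2, 4, 8, 16, 32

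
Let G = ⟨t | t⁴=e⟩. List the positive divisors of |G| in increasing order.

|G| = 4 = 2². By Lagrange's theorem the order of any subgroup divides 4; the divisors of 4 are 1, 2, 4.

Answer: 1, 2, 4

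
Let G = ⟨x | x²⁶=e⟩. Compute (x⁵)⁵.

Compute successive powers of (x⁵), reducing at each step:
  (x⁵)²: (x⁵) · x⁵ = x¹⁰
  (x⁵)³: (x¹⁰) · x⁵ = x¹⁵
  (x⁵)⁴: (x¹⁵) · x⁵ = x²⁰
  (x⁵)⁵: (x²⁰) · x⁵ = x²⁵

Answer: x²⁵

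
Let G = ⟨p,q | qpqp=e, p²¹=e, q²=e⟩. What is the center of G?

An element z ∈ Z(G) iff z commutes with every generator.
For example e is central: e·p = p = p·e; e·q = q = q·e.
Whereas p ∉ Z(G) since p·q = pq ≠ p²⁰q = q·p.
Checking each of the 42 elements this way gives Z(G) = {e}, of order 1.

Answer: {e}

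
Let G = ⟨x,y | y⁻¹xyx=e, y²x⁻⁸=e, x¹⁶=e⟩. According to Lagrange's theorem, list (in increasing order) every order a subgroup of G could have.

|G| = 32 = 2⁵. By Lagrange's theorem the order of any subgroup divides 32; the divisors of 32 are 1, 2, 4, 8, 16, 32.

Answer: 1, 2, 4, 8, 16, 32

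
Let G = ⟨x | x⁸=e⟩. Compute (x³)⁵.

Compute successive powers of (x³), reducing at each step:
  (x³)²: (x³) · x³ = x⁶
  (x³)³: (x⁶) · x³ = x
  (x³)⁴: x · x³ = x⁴
  (x³)⁵: (x⁴) · x³ = x⁷

Answer: x⁷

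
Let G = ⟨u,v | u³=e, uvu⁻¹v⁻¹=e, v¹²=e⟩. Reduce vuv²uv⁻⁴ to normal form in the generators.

Multiply left to right, reducing at each step:
  v · u = uv
  (uv) · v² = uv³
  (uv³) · u = u²v³
  (u²v³) · v⁻⁴ = u²v¹¹

Answer: u²v¹¹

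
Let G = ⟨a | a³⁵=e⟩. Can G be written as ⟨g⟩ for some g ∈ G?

|G| = 35. The element a has order 35 (its powers give 35 distinct elements), so ⟨a⟩ = G and G is cyclic.

Answer: Yes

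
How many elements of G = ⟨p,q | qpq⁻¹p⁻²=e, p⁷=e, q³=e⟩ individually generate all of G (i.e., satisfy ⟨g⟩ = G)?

⟨g⟩ = G would require ord(g) = |G| = 21, but the maximum element order in G is 7 < 21. So G is not cyclic and no single element generates it: the count is 0.

Answer: 0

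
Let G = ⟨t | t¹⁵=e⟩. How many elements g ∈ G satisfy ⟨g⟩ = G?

G is cyclic of order 15. An element generates G iff its order is 15, and a cyclic group of order 15 has exactly φ(15) = 8 such elements.

Answer: 8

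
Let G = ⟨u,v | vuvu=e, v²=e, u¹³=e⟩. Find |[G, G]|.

G' = [G, G] is generated by all commutators. The generator-pair commutators are: [u, v] = u².
The subgroup they normally generate is {e, u, u², u³, u⁴, u⁵, u⁶, u⁷, u⁸, u⁹, u¹⁰, u¹¹, u¹²}, of order 13.
Check: |G/G'| = 26/13 = 2 is the order of the abelianisation.

Answer: 13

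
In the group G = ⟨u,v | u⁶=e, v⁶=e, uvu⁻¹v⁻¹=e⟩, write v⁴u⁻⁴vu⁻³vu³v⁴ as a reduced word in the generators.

Multiply left to right, reducing at each step:
  (v⁴) · u⁻⁴ = u²v⁴
  (u²v⁴) · v = u²v⁵
  (u²v⁵) · u⁻³ = u⁵v⁵
  (u⁵v⁵) · v = u⁵
  (u⁵) · u³ = u²
  (u²) · v⁴ = u²v⁴

Answer: u²v⁴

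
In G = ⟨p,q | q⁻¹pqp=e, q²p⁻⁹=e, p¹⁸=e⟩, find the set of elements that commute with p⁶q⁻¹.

⟨p⁶q⁻¹⟩ ⊆ C_G(p⁶q⁻¹) since powers of p⁶q⁻¹ commute with p⁶q⁻¹; so |C_G(p⁶q⁻¹)| ≥ |⟨p⁶q⁻¹⟩| = 4.
By orbit–stabilizer, |C_G(p⁶q⁻¹)| = |G| / |conj. class of p⁶q⁻¹| = 36 / 9 = 4.
The 4 elements commuting with p⁶q⁻¹ are {e, p⁹, p⁶q, p⁶q⁻¹}.

Answer: {e, p⁹, p⁶q, p⁶q⁻¹}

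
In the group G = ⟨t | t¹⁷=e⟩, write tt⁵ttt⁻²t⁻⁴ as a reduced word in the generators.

Multiply left to right, reducing at each step:
  t · t⁵ = t⁶
  (t⁶) · t = t⁷
  (t⁷) · t = t⁸
  (t⁸) · t⁻² = t⁶
  (t⁶) · t⁻⁴ = t²

Answer: t²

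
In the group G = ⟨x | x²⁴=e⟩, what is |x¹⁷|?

Compute successive powers until reaching e:
  (x¹⁷)¹ = x¹⁷, (x¹⁷)² = x¹⁰, (x¹⁷)³ = x³, (x¹⁷)⁴ = x²⁰, (x¹⁷)⁵ = x¹³, (x¹⁷)⁶ = x⁶, (x¹⁷)⁷ = x²³, (x¹⁷)⁸ = x¹⁶, (x¹⁷)⁹ = x⁹, (x¹⁷)¹⁰ = x², (x¹⁷)¹¹ = x¹⁹, (x¹⁷)¹² = x¹², (x¹⁷)¹³ = x⁵, (x¹⁷)¹⁴ = x²², (x¹⁷)¹⁵ = x¹⁵, (x¹⁷)¹⁶ = x⁸, (x¹⁷)¹⁷ = x, (x¹⁷)¹⁸ = x¹⁸, (x¹⁷)¹⁹ = x¹¹, (x¹⁷)²⁰ = x⁴, (x¹⁷)²¹ = x²¹, (x¹⁷)²² = x¹⁴, (x¹⁷)²³ = x⁷, (x¹⁷)²⁴ = e.
The smallest positive k with (x¹⁷)ᵏ = e is 24.

Answer: 24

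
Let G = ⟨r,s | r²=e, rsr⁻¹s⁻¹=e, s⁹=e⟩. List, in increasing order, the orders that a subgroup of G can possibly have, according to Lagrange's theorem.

|G| = 18 = 2 · 3². By Lagrange's theorem the order of any subgroup divides 18; the divisors of 18 are 1, 2, 3, 6, 9, 18.

Answer: 1, 2, 3, 6, 9, 18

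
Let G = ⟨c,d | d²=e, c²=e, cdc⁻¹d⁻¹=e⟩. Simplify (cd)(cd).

Compute (cd) · (cd) by multiplying left to right and reducing via the relations at each step:
  (cd) · c = d
  d · d = e

Answer: e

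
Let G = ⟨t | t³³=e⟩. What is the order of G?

G is generated by a single element, so G is cyclic. The relator gives t³³ = e and no smaller power is forced to be e, so the 33 powers {e, t, t², t³, t⁴, t⁵, t⁶, t⁷, t⁸, t⁹, t²², t²³, t²¹, t²⁰, t²⁴, t²⁵, t²⁶, t²⁷, t²⁸, t²⁹, t³², t³¹, t³⁰, t¹², t¹³, t¹¹, t¹⁰, t¹⁴, t¹⁵, t¹⁶, t¹⁷, t¹⁸, t¹⁹} are distinct. Hence |G| = 33.

Answer: 33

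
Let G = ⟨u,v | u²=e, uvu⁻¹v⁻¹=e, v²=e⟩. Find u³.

Compute successive powers of u, reducing at each step:
  u²: u · u = e
  u³: e · u = u

Answer: u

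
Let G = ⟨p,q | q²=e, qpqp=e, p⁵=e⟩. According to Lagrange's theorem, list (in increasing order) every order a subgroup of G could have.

|G| = 10 = 2 · 5. By Lagrange's theorem the order of any subgroup divides 10; the divisors of 10 are 1, 2, 5, 10.

Answer: 1, 2, 5, 10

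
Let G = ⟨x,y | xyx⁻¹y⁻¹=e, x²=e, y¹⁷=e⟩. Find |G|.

Enumerate words in the generators, reducing via the relations: the distinct elements are
  {e, x, y, xy, y², y³, y⁴, y⁵, y⁶, y⁷, y⁸, y⁹, xy², xy³, xy⁴, xy⁵, xy⁶, xy⁷, xy⁸, xy⁹, y¹², y¹³, y¹¹, y¹⁰, y¹⁴, y¹⁵, y¹⁶, xy¹², xy¹³, xy¹¹, xy¹⁰, xy¹⁴, xy¹⁵, xy¹⁶}.
No further products give new elements, so |G| = 34.

Answer: 34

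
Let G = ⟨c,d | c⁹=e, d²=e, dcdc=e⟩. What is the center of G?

An element z ∈ Z(G) iff z commutes with every generator.
For example e is central: e·c = c = c·e; e·d = d = d·e.
Whereas c ∉ Z(G) since c·d = cd ≠ c⁸d = d·c.
Checking each of the 18 elements this way gives Z(G) = {e}, of order 1.

Answer: {e}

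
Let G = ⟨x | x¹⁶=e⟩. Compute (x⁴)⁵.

Compute successive powers of (x⁴), reducing at each step:
  (x⁴)²: (x⁴) · x⁴ = x⁸
  (x⁴)³: (x⁸) · x⁴ = x¹²
  (x⁴)⁴: (x¹²) · x⁴ = e
  (x⁴)⁵: e · x⁴ = x⁴

Answer: x⁴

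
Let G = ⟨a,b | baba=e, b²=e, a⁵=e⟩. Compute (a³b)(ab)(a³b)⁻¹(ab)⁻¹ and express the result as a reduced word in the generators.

[(a³b), (ab)] = (a³b)·(ab)·(a³b)⁻¹·(ab)⁻¹.
  (a³b) · (ab) = a²
  (a²) · (a³b) = b
  b · (ab) = a⁴

Answer: a⁴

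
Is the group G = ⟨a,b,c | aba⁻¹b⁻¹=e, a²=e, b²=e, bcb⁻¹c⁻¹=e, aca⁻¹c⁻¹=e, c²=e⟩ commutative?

Each pair of generators commutes: a·b = ab = b·a; a·c = ac = c·a; b·c = bc = c·b. Since the generators pairwise commute, every element of G commutes with every other, so G is abelian.

Answer: Yes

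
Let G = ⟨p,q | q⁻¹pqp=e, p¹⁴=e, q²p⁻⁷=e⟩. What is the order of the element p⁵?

Compute successive powers until reaching e:
  (p⁵)¹ = p⁵, (p⁵)² = p¹⁰, (p⁵)³ = p, (p⁵)⁴ = p⁶, (p⁵)⁵ = p¹¹, (p⁵)⁶ = p², (p⁵)⁷ = p⁷, (p⁵)⁸ = p¹², (p⁵)⁹ = p³, (p⁵)¹⁰ = p⁸, (p⁵)¹¹ = p¹³, (p⁵)¹² = p⁴, (p⁵)¹³ = p⁹, (p⁵)¹⁴ = e.
The smallest positive k with (p⁵)ᵏ = e is 14.

Answer: 14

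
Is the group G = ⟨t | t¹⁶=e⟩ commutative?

G has a single generator, so G is cyclic and hence abelian.

Answer: Yes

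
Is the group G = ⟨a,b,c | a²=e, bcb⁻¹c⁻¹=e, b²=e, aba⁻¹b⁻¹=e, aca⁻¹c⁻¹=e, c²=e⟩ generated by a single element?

|G| = 8, but the maximum element order in G is 2 < 8. No single element generates all of G, so G is not cyclic.

Answer: No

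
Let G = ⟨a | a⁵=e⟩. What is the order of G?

G is generated by a single element, so G is cyclic. The relator gives a⁵ = e and no smaller power is forced to be e, so the 5 powers {a, e, a², a³, a⁴} are distinct. Hence |G| = 5.

Answer: 5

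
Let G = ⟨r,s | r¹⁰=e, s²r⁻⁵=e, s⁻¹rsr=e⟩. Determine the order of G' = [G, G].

G' = [G, G] is generated by all commutators. The generator-pair commutators are: [r, s] = r².
The subgroup they normally generate is {e, r², r⁴, r⁶, r⁸}, of order 5.
Check: |G/G'| = 20/5 = 4 is the order of the abelianisation.

Answer: 5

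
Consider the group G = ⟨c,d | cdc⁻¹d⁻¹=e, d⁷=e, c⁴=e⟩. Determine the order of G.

Enumerate words in the generators, reducing via the relations: the distinct elements are
  {c, d, e, cd, c², c³, d², d³, d⁴, d⁵, d⁶, cd², cd³, cd⁴, cd⁵, cd⁶, c²d, c³d, c²d², c²d³, c²d⁴, c²d⁵, c²d⁶, c³d², c³d³, c³d⁴, c³d⁵, c³d⁶}.
No further products give new elements, so |G| = 28.

Answer: 28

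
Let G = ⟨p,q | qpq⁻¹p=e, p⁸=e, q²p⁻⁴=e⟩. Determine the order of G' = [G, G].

G' = [G, G] is generated by all commutators. The generator-pair commutators are: [p, q] = p².
The subgroup they normally generate is {e, p², p⁴, p⁶}, of order 4.
Check: |G/G'| = 16/4 = 4 is the order of the abelianisation.

Answer: 4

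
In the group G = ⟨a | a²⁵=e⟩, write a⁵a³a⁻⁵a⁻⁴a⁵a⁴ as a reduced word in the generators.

Multiply left to right, reducing at each step:
  (a⁵) · a³ = a⁸
  (a⁸) · a⁻⁵ = a³
  (a³) · a⁻⁴ = a²⁴
  (a²⁴) · a⁵ = a⁴
  (a⁴) · a⁴ = a⁸

Answer: a⁸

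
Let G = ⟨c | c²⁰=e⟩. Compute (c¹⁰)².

Compute successive powers of (c¹⁰), reducing at each step:
  (c¹⁰)²: (c¹⁰) · c¹⁰ = e

Answer: e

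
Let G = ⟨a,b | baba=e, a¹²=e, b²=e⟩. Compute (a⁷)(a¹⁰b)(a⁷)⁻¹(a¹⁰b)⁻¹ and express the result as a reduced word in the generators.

[(a⁷), (a¹⁰b)] = (a⁷)·(a¹⁰b)·(a⁷)⁻¹·(a¹⁰b)⁻¹.
  (a⁷) · (a¹⁰b) = a⁵b
  (a⁵b) · (a⁵) = b
  b · (a¹⁰b) = a²

Answer: a²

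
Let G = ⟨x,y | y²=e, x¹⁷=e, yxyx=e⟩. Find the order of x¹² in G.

Compute successive powers until reaching e:
  (x¹²)¹ = x¹², (x¹²)² = x⁷, (x¹²)³ = x², (x¹²)⁴ = x¹⁴, (x¹²)⁵ = x⁹, (x¹²)⁶ = x⁴, (x¹²)⁷ = x¹⁶, (x¹²)⁸ = x¹¹, (x¹²)⁹ = x⁶, (x¹²)¹⁰ = x, (x¹²)¹¹ = x¹³, (x¹²)¹² = x⁸, (x¹²)¹³ = x³, (x¹²)¹⁴ = x¹⁵, (x¹²)¹⁵ = x¹⁰, (x¹²)¹⁶ = x⁵, (x¹²)¹⁷ = e.
The smallest positive k with (x¹²)ᵏ = e is 17.

Answer: 17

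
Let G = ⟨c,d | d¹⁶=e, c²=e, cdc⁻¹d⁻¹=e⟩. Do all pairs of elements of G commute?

Each pair of generators commutes: c·d = cd = d·c. Since the generators pairwise commute, every element of G commutes with every other, so G is abelian.

Answer: Yes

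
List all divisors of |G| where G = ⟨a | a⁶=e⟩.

|G| = 6 = 2 · 3. By Lagrange's theorem the order of any subgroup divides 6; the divisors of 6 are 1, 2, 3, 6.

Answer: 1, 2, 3, 6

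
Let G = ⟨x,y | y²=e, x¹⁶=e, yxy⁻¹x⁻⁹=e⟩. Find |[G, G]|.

G' = [G, G] is generated by all commutators. The generator-pair commutators are: [x, y] = x⁸.
The subgroup they normally generate is {e, x⁸}, of order 2.
Check: |G/G'| = 32/2 = 16 is the order of the abelianisation.

Answer: 2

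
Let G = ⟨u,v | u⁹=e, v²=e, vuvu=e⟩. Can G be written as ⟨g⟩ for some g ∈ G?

Every cyclic group is abelian. But u·v = uv while v·u = u⁸v, so u·v ≠ v·u and G is not abelian. Hence G is not cyclic.

Answer: No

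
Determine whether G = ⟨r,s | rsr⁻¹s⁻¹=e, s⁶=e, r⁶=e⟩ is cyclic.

|G| = 36, but the maximum element order in G is 6 < 36. No single element generates all of G, so G is not cyclic.

Answer: No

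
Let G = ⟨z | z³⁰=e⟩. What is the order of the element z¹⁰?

Compute successive powers until reaching e:
  (z¹⁰)¹ = z¹⁰, (z¹⁰)² = z²⁰, (z¹⁰)³ = e.
The smallest positive k with (z¹⁰)ᵏ = e is 3.

Answer: 3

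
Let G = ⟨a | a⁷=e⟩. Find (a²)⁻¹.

The order of (a²) is 7 (smallest k with (a²)ᵏ = e), so (a²)⁻¹ = (a²)⁶ = a⁵.
Check: (a²) · (a⁵) → (a²) · a⁵ = e, giving e as required.

Answer: a⁵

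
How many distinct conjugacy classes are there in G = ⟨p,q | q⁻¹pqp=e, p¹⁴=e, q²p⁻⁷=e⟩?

The conjugacy classes (representative and size) are:
  [e] (size 1), [p¹³] (size 2), [p¹²] (size 2), [p¹¹] (size 2), [p⁴] (size 2), [p⁵] (size 2), [p⁸] (size 2), [p⁷] (size 1), [p⁵q⁻¹] (size 7), [p⁵q] (size 7).
Class equation: 1 + 2 + 2 + 2 + 2 + 2 + 2 + 1 + 7 + 7 = 28 = |G|. So G has 10 conjugacy classes.

Answer: 10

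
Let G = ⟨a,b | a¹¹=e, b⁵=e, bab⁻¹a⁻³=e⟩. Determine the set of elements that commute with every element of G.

An element z ∈ Z(G) iff z commutes with every generator.
For example e is central: e·a = a = a·e; e·b = b = b·e.
Whereas a ∉ Z(G) since a·b = ab ≠ a³b = b·a.
Checking each of the 55 elements this way gives Z(G) = {e}, of order 1.

Answer: {e}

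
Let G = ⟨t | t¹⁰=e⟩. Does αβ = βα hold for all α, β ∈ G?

G has a single generator, so G is cyclic and hence abelian.

Answer: Yes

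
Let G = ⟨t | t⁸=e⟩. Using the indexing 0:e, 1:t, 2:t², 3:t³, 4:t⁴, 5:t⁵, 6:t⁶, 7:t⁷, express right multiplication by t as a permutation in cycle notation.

(0 1 2 3 4 5 6 7)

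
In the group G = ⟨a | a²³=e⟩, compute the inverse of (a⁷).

The order of (a⁷) is 23 (smallest k with (a⁷)ᵏ = e), so (a⁷)⁻¹ = (a⁷)²² = a¹⁶.
Check: (a⁷) · (a¹⁶) → (a⁷) · a¹⁶ = e, giving e as required.

Answer: a¹⁶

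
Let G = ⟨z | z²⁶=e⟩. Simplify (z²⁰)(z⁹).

Compute (z²⁰) · (z⁹) by multiplying left to right and reducing via the relations at each step:
  (z²⁰) · z⁹ = z³

Answer: z³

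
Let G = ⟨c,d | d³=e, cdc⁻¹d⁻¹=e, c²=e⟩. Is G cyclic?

|G| = 6. The element cd has order 6 (its powers give 6 distinct elements), so ⟨cd⟩ = G and G is cyclic.

Answer: Yes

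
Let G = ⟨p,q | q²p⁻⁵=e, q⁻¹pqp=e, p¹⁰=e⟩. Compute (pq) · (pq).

Compute (pq) · (pq) by multiplying left to right and reducing via the relations at each step:
  (pq) · p = q
  q · q = p⁵

Answer: p⁵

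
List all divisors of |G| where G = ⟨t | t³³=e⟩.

|G| = 33 = 3 · 11. By Lagrange's theorem the order of any subgroup divides 33; the divisors of 33 are 1, 3, 11, 33.

Answer: 1, 3, 11, 33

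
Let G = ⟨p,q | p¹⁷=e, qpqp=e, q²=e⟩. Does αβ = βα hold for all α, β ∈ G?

p·q = pq but q·p = p¹⁶q, so p·q ≠ q·p and G is not abelian.

Answer: No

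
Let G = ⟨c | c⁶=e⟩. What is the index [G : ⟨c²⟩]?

First find ord(c²) by computing successive powers:
  (c²)¹ = c², (c²)² = c⁴, (c²)³ = e.
So |⟨c²⟩| = ord(c²) = 3. With |G| = 6, by Lagrange [G : ⟨c²⟩] = 6/3 = 2.

Answer: 2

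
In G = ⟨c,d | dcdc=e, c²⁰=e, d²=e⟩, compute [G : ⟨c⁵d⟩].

First find ord(c⁵d) by computing successive powers:
  (c⁵d)¹ = c⁵d, (c⁵d)² = e.
So |⟨c⁵d⟩| = ord(c⁵d) = 2. With |G| = 40, by Lagrange [G : ⟨c⁵d⟩] = 40/2 = 20.

Answer: 20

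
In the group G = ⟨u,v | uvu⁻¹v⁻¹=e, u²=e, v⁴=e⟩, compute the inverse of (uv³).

The order of (uv³) is 4 (smallest k with (uv³)ᵏ = e), so (uv³)⁻¹ = (uv³)³ = uv.
Check: (uv³) · (uv) → (uv³) · u = v³;   (v³) · v = e, giving e as required.

Answer: uv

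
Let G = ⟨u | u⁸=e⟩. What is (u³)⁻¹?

The order of (u³) is 8 (smallest k with (u³)ᵏ = e), so (u³)⁻¹ = (u³)⁷ = u⁵.
Check: (u³) · (u⁵) → (u³) · u⁵ = e, giving e as required.

Answer: u⁵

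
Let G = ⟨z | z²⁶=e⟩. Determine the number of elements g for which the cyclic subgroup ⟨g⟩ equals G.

G is cyclic of order 26. An element generates G iff its order is 26, and a cyclic group of order 26 has exactly φ(26) = 12 such elements.

Answer: 12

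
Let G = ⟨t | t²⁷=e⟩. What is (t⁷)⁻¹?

The order of (t⁷) is 27 (smallest k with (t⁷)ᵏ = e), so (t⁷)⁻¹ = (t⁷)²⁶ = t²⁰.
Check: (t⁷) · (t²⁰) → (t⁷) · t²⁰ = e, giving e as required.

Answer: t²⁰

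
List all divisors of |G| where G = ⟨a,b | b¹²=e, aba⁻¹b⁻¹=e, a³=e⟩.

|G| = 36 = 2² · 3². By Lagrange's theorem the order of any subgroup divides 36; the divisors of 36 are 1, 2, 3, 4, 6, 9, 12, 18, 36.

Answer: 1, 2, 3, 4, 6, 9, 12, 18, 36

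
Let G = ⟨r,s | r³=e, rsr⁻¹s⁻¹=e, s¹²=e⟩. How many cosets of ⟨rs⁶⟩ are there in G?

First find ord(rs⁶) by computing successive powers:
  (rs⁶)¹ = rs⁶, (rs⁶)² = r², (rs⁶)³ = s⁶, (rs⁶)⁴ = r, (rs⁶)⁵ = r²s⁶, (rs⁶)⁶ = e.
So |⟨rs⁶⟩| = ord(rs⁶) = 6. With |G| = 36, by Lagrange [G : ⟨rs⁶⟩] = 36/6 = 6.

Answer: 6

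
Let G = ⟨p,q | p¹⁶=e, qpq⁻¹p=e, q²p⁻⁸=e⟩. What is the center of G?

An element z ∈ Z(G) iff z commutes with every generator.
For example p⁸ is central: (p⁸)·p = p⁹ = p·(p⁸); (p⁸)·q = q⁻¹ = q·(p⁸).
Whereas p ∉ Z(G) since p·q = pq ≠ p⁷q⁻¹ = q·p.
Checking each of the 32 elements this way gives Z(G) = {e, p⁸}, of order 2.

Answer: {e, p⁸}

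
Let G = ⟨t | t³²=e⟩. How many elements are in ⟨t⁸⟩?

|⟨t⁸⟩| equals the order of t⁸. Compute successive powers until reaching e:
  (t⁸)¹ = t⁸, (t⁸)² = t¹⁶, (t⁸)³ = t²⁴, (t⁸)⁴ = e.
The smallest positive k with (t⁸)ᵏ = e is 4, so |⟨t⁸⟩| = 4.

Answer: 4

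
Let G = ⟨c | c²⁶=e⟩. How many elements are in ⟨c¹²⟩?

|⟨c¹²⟩| equals the order of c¹². Compute successive powers until reaching e:
  (c¹²)¹ = c¹², (c¹²)² = c²⁴, (c¹²)³ = c¹⁰, (c¹²)⁴ = c²², (c¹²)⁵ = c⁸, (c¹²)⁶ = c²⁰, (c¹²)⁷ = c⁶, (c¹²)⁸ = c¹⁸, (c¹²)⁹ = c⁴, (c¹²)¹⁰ = c¹⁶, (c¹²)¹¹ = c², (c¹²)¹² = c¹⁴, (c¹²)¹³ = e.
The smallest positive k with (c¹²)ᵏ = e is 13, so |⟨c¹²⟩| = 13.

Answer: 13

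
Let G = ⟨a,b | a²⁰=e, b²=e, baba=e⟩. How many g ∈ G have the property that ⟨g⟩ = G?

⟨g⟩ = G would require ord(g) = |G| = 40, but the maximum element order in G is 20 < 40. So G is not cyclic and no single element generates it: the count is 0.

Answer: 0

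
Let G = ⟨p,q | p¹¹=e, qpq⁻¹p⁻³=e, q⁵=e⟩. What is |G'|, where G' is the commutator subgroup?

G' = [G, G] is generated by all commutators. The generator-pair commutators are: [p, q] = p⁹.
The subgroup they normally generate is {e, p, p², p³, p⁴, p⁵, p⁶, p⁷, p⁸, p⁹, p¹⁰}, of order 11.
Check: |G/G'| = 55/11 = 5 is the order of the abelianisation.

Answer: 11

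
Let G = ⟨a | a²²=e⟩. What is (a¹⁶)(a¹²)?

Compute (a¹⁶) · (a¹²) by multiplying left to right and reducing via the relations at each step:
  (a¹⁶) · a¹² = a⁶

Answer: a⁶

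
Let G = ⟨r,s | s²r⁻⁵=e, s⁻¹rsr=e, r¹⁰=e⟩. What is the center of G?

An element z ∈ Z(G) iff z commutes with every generator.
For example r⁵ is central: (r⁵)·r = r⁶ = r·(r⁵); (r⁵)·s = s⁻¹ = s·(r⁵).
Whereas r ∉ Z(G) since r·s = rs ≠ r⁴s⁻¹ = s·r.
Checking each of the 20 elements this way gives Z(G) = {e, r⁵}, of order 2.

Answer: {e, r⁵}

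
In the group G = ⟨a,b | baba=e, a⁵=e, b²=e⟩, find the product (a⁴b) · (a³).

Compute (a⁴b) · (a³) by multiplying left to right and reducing via the relations at each step:
  (a⁴b) · a³ = ab

Answer: ab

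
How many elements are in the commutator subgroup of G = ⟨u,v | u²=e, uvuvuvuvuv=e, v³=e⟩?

G' = [G, G] is generated by all commutators. The generator-pair commutators are: [u, v] = uvuv².
The subgroup they normally generate is {e, u, v, v², uv, uvu, uvuv, uvuvu, v²uv²u, v²uv², v²u, uv², vu, vuv, vuvu, uv²uv²u, uv²uv², uv²u, v²uv, v²uvu, v²uvuv, vuv²uv², vuv²u, vuv², uvuv², uv²uv, uv²uvu, uv²uvuv, uvuv²uv², uvuv²u, v²uv²uv, uvuv²uv, uvuv²uvu, uvuv²uvuv, v²uv²uvuv², v²uv²uvu, v²uv²uvuv, v²uvuv²uv², v²uvuv²u, v²uvuv², vuvuv², vuv²uv, vuv²uvu, vuv²uvuv, vuvuv²uv², vuvuv²u, vuvuv²uv, uv²uvuv²uv², uv²uvuv²u, uv²uvuv², v²uvuv²uv, v²uvuv²uvu, vuv²uvuv²u, vuv²uvuv², uv²uvuv²uv, uv²uvuv²uvu, uvuv²uvuv²u, uvuv²uvuv², uvuv²uvuv²uv, vuv²uvuv²uv}, of order 60.
Check: |G/G'| = 60/60 = 1 is the order of the abelianisation.

Answer: 60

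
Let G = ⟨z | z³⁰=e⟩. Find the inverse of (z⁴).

The order of (z⁴) is 15 (smallest k with (z⁴)ᵏ = e), so (z⁴)⁻¹ = (z⁴)¹⁴ = z²⁶.
Check: (z⁴) · (z²⁶) → (z⁴) · z²⁶ = e, giving e as required.

Answer: z²⁶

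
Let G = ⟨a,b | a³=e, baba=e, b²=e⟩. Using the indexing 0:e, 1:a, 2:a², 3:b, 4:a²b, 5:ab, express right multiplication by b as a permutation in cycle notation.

(0 3)(1 5)(2 4)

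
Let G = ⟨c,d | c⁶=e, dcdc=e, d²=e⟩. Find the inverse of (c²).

The order of (c²) is 3 (smallest k with (c²)ᵏ = e), so (c²)⁻¹ = (c²)² = c⁴.
Check: (c²) · (c⁴) → (c²) · c⁴ = e, giving e as required.

Answer: c⁴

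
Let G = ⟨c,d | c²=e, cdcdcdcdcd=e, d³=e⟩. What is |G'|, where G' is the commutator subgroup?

G' = [G, G] is generated by all commutators. The generator-pair commutators are: [c, d] = cdcd².
The subgroup they normally generate is {e, c, d, d², cd, cdc, cdcd, cdcdc, d²cd²c, d²cd², d²c, cd², dc, dcd, dcdc, cd²cd²c, cd²cd², cd²c, d²cd, d²cdc, d²cdcd, dcd²cd², dcd²c, dcd², cdcd², cd²cd, cd²cdc, cd²cdcd, cdcd²cd², cdcd²c, d²cd²cd, cdcd²cd, cdcd²cdc, cdcd²cdcd, d²cd²cdcd², d²cd²cdc, d²cd²cdcd, d²cdcd²cd², d²cdcd²c, d²cdcd², dcdcd², dcd²cd, dcd²cdc, dcd²cdcd, dcdcd²cd², dcdcd²c, dcdcd²cd, cd²cdcd²cd², cd²cdcd²c, cd²cdcd², d²cdcd²cd, d²cdcd²cdc, dcd²cdcd²c, dcd²cdcd², cd²cdcd²cd, cd²cdcd²cdc, cdcd²cdcd²c, cdcd²cdcd², cdcd²cdcd²cd, dcd²cdcd²cd}, of order 60.
Check: |G/G'| = 60/60 = 1 is the order of the abelianisation.

Answer: 60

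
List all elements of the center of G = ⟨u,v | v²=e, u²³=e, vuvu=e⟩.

An element z ∈ Z(G) iff z commutes with every generator.
For example e is central: e·u = u = u·e; e·v = v = v·e.
Whereas u ∉ Z(G) since u·v = uv ≠ u²²v = v·u.
Checking each of the 46 elements this way gives Z(G) = {e}, of order 1.

Answer: {e}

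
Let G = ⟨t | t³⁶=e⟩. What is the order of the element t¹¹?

Compute successive powers until reaching e:
  (t¹¹)¹ = t¹¹, (t¹¹)² = t²², (t¹¹)³ = t³³, (t¹¹)⁴ = t⁸, (t¹¹)⁵ = t¹⁹, (t¹¹)⁶ = t³⁰, (t¹¹)⁷ = t⁵, (t¹¹)⁸ = t¹⁶, (t¹¹)⁹ = t²⁷, (t¹¹)¹⁰ = t², (t¹¹)¹¹ = t¹³, (t¹¹)¹² = t²⁴, (t¹¹)¹³ = t³⁵, (t¹¹)¹⁴ = t¹⁰, (t¹¹)¹⁵ = t²¹, (t¹¹)¹⁶ = t³², (t¹¹)¹⁷ = t⁷, (t¹¹)¹⁸ = t¹⁸, (t¹¹)¹⁹ = t²⁹, (t¹¹)²⁰ = t⁴, (t¹¹)²¹ = t¹⁵, (t¹¹)²² = t²⁶, (t¹¹)²³ = t, (t¹¹)²⁴ = t¹², (t¹¹)²⁵ = t²³, (t¹¹)²⁶ = t³⁴, (t¹¹)²⁷ = t⁹, (t¹¹)²⁸ = t²⁰, (t¹¹)²⁹ = t³¹, (t¹¹)³⁰ = t⁶, (t¹¹)³¹ = t¹⁷, (t¹¹)³² = t²⁸, (t¹¹)³³ = t³, (t¹¹)³⁴ = t¹⁴, (t¹¹)³⁵ = t²⁵, (t¹¹)³⁶ = e.
The smallest positive k with (t¹¹)ᵏ = e is 36.

Answer: 36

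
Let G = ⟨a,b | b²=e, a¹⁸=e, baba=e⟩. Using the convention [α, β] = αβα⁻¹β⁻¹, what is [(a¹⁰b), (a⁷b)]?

[(a¹⁰b), (a⁷b)] = (a¹⁰b)·(a⁷b)·(a¹⁰b)⁻¹·(a⁷b)⁻¹.
  (a¹⁰b) · (a⁷b) = a³
  (a³) · (a¹⁰b) = a¹³b
  (a¹³b) · (a⁷b) = a⁶

Answer: a⁶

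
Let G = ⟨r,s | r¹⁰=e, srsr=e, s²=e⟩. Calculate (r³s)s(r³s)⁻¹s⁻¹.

[(r³s), s] = (r³s)·s·(r³s)⁻¹·s⁻¹.
  (r³s) · s = r³
  (r³) · (r³s) = r⁶s
  (r⁶s) · s = r⁶

Answer: r⁶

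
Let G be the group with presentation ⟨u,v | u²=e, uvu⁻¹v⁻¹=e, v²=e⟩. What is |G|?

Enumerate words in the generators, reducing via the relations: the distinct elements are
  {e, u, v, uv}.
No further products give new elements, so |G| = 4.

Answer: 4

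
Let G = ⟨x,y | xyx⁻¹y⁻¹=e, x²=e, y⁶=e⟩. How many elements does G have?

Enumerate words in the generators, reducing via the relations: the distinct elements are
  {e, x, y, xy, y², y³, y⁴, y⁵, xy², xy³, xy⁴, xy⁵}.
No further products give new elements, so |G| = 12.

Answer: 12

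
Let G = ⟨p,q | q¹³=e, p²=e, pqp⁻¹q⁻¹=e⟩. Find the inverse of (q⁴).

The order of (q⁴) is 13 (smallest k with (q⁴)ᵏ = e), so (q⁴)⁻¹ = (q⁴)¹² = q⁹.
Check: (q⁴) · (q⁹) → (q⁴) · q⁹ = e, giving e as required.

Answer: q⁹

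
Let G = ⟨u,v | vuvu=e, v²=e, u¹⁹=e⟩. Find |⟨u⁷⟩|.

|⟨u⁷⟩| equals the order of u⁷. Compute successive powers until reaching e:
  (u⁷)¹ = u⁷, (u⁷)² = u¹⁴, (u⁷)³ = u², (u⁷)⁴ = u⁹, (u⁷)⁵ = u¹⁶, (u⁷)⁶ = u⁴, (u⁷)⁷ = u¹¹, (u⁷)⁸ = u¹⁸, (u⁷)⁹ = u⁶, (u⁷)¹⁰ = u¹³, (u⁷)¹¹ = u, (u⁷)¹² = u⁸, (u⁷)¹³ = u¹⁵, (u⁷)¹⁴ = u³, (u⁷)¹⁵ = u¹⁰, (u⁷)¹⁶ = u¹⁷, (u⁷)¹⁷ = u⁵, (u⁷)¹⁸ = u¹², (u⁷)¹⁹ = e.
The smallest positive k with (u⁷)ᵏ = e is 19, so |⟨u⁷⟩| = 19.

Answer: 19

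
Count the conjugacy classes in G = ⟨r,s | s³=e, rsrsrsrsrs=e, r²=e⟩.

The conjugacy classes (representative and size) are:
  [e] (size 1), [rsrs²rsrs²r] (size 15), [srsrs²r] (size 20), [rs²rs²r] (size 12), [s²rsrs²] (size 12).
Class equation: 1 + 15 + 20 + 12 + 12 = 60 = |G|. So G has 5 conjugacy classes.

Answer: 5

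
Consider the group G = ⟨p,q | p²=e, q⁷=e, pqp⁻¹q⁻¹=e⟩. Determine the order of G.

Enumerate words in the generators, reducing via the relations: the distinct elements are
  {e, p, q, pq, q², q³, q⁴, q⁵, q⁶, pq², pq³, pq⁴, pq⁵, pq⁶}.
No further products give new elements, so |G| = 14.

Answer: 14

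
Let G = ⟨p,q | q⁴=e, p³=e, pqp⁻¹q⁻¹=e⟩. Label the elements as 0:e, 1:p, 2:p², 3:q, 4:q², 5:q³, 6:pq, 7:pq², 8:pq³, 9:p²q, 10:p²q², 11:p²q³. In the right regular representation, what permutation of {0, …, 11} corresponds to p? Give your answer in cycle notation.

(0 1 2)(3 6 9)(4 7 10)(5 8 11)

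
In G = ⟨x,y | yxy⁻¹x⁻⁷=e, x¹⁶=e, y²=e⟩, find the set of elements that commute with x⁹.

⟨x⁹⟩ ⊆ C_G(x⁹) since powers of x⁹ commute with x⁹; so |C_G(x⁹)| ≥ |⟨x⁹⟩| = 16.
By orbit–stabilizer, |C_G(x⁹)| = |G| / |conj. class of x⁹| = 32 / 2 = 16.
The 16 elements commuting with x⁹ are {e, x, x², x³, x⁴, x⁵, x⁶, x⁷, x⁸, x⁹, x¹⁰, x¹¹, x¹², x¹³, x¹⁴, x¹⁵}.

Answer: {e, x, x², x³, x⁴, x⁵, x⁶, x⁷, x⁸, x⁹, x¹⁰, x¹¹, x¹², x¹³, x¹⁴, x¹⁵}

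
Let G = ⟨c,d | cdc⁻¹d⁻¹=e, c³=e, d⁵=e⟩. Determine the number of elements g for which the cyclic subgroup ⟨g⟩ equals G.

G is cyclic of order 15. An element generates G iff its order is 15, and a cyclic group of order 15 has exactly φ(15) = 8 such elements.

Answer: 8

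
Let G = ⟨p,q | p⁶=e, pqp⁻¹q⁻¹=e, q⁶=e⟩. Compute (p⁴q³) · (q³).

Compute (p⁴q³) · (q³) by multiplying left to right and reducing via the relations at each step:
  (p⁴q³) · q³ = p⁴

Answer: p⁴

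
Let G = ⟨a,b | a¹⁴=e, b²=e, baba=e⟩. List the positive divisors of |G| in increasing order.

|G| = 28 = 2² · 7. By Lagrange's theorem the order of any subgroup divides 28; the divisors of 28 are 1, 2, 4, 7, 14, 28.

Answer: 1, 2, 4, 7, 14, 28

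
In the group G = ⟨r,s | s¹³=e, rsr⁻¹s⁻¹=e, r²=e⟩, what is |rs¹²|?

Compute successive powers until reaching e:
  (rs¹²)¹ = rs¹², (rs¹²)² = s¹¹, (rs¹²)³ = rs¹⁰, (rs¹²)⁴ = s⁹, (rs¹²)⁵ = rs⁸, (rs¹²)⁶ = s⁷, (rs¹²)⁷ = rs⁶, (rs¹²)⁸ = s⁵, (rs¹²)⁹ = rs⁴, (rs¹²)¹⁰ = s³, (rs¹²)¹¹ = rs², (rs¹²)¹² = s, (rs¹²)¹³ = r, (rs¹²)¹⁴ = s¹², (rs¹²)¹⁵ = rs¹¹, (rs¹²)¹⁶ = s¹⁰, (rs¹²)¹⁷ = rs⁹, (rs¹²)¹⁸ = s⁸, (rs¹²)¹⁹ = rs⁷, (rs¹²)²⁰ = s⁶, (rs¹²)²¹ = rs⁵, (rs¹²)²² = s⁴, (rs¹²)²³ = rs³, (rs¹²)²⁴ = s², (rs¹²)²⁵ = rs, (rs¹²)²⁶ = e.
The smallest positive k with (rs¹²)ᵏ = e is 26.

Answer: 26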